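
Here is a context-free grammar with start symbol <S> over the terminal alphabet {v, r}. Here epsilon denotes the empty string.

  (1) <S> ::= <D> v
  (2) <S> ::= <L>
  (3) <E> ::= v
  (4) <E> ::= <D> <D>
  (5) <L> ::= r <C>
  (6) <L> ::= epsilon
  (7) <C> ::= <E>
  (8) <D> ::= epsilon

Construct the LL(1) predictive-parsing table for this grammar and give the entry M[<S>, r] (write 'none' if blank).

FIRST(<L>) = {epsilon, r}
FIRST(<D>) = {epsilon}
FIRST(<S>) = {epsilon, r, v}  (via <D> v, <L>)
FIRST(<E>) = {epsilon, v}  (via <D> <D>)
FIRST(<C>) = {epsilon, v}  (via <E>)
FOLLOW(<S>) includes $ since <S> is the start symbol.
FOLLOW(<S>): <S> appears on no right-hand side. Thus FOLLOW(<S>) = {$}.
For <S> ::= <D> v: FIRST(<D> v) = {v}, so it goes in M[<S>, t] for t ∈ {v}.
For <S> ::= <L>: FIRST(<L>) = {epsilon, r}, so it goes in M[<S>, t] for t ∈ {r}; since epsilon ∈ FIRST, also for every t ∈ FOLLOW(<S>) = {$}.

<S> ::= <L>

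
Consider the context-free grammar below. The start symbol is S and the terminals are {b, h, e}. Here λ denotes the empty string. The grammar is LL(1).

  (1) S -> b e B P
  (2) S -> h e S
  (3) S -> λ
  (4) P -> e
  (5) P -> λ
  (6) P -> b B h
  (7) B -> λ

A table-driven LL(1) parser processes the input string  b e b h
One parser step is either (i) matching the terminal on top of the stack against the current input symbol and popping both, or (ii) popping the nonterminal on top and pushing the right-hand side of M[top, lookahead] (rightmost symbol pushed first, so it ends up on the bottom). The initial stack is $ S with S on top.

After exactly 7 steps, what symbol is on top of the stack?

step 1: stack=$ S  input=b e b h $  — expand S -> b e B P
step 2: stack=$ P B e b  input=b e b h $  — match b
step 3: stack=$ P B e  input=e b h $  — match e
step 4: stack=$ P B  input=b h $  — expand B -> λ
step 5: stack=$ P  input=b h $  — expand P -> b B h
step 6: stack=$ h B b  input=b h $  — match b
step 7: stack=$ h B  input=h $  — expand B -> λ
Stack after step 7: $ h (top = h).

h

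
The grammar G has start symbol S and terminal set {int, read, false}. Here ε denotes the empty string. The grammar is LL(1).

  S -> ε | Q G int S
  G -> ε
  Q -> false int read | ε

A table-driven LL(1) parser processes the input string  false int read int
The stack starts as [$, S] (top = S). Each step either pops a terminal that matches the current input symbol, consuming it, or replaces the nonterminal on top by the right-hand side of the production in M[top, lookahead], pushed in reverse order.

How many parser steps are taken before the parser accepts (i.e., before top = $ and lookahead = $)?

8

     Stack                     Input                 Action
  1  $ S                       false int read int $  expand S -> Q G int S
  2  $ S int G Q               false int read int $  expand Q -> false int read
  3  $ S int G read int false  false int read int $  match false
  4  $ S int G read int        int read int $        match int
  5  $ S int G read            read int $            match read
  6  $ S int G                 int $                 expand G -> ε
  7  $ S int                   int $                 match int
  8  $ S                       $                     expand S -> ε
Accept reached after 8 steps.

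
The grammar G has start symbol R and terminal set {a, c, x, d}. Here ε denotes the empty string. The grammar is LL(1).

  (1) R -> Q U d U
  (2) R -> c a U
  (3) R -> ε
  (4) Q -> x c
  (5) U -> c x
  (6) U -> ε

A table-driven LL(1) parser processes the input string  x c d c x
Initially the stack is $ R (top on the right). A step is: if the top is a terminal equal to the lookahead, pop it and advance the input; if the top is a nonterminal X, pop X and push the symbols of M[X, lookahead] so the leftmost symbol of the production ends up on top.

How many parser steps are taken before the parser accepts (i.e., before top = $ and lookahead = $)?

     Stack        Input        Action
  1  $ R          x c d c x $  expand R -> Q U d U
  2  $ U d U Q    x c d c x $  expand Q -> x c
  3  $ U d U c x  x c d c x $  match x
  4  $ U d U c    c d c x $    match c
  5  $ U d U      d c x $      expand U -> ε
  6  $ U d        d c x $      match d
  7  $ U          c x $        expand U -> c x
  8  $ x c        c x $        match c
  9  $ x          x $          match x
Accept reached after 9 steps.

9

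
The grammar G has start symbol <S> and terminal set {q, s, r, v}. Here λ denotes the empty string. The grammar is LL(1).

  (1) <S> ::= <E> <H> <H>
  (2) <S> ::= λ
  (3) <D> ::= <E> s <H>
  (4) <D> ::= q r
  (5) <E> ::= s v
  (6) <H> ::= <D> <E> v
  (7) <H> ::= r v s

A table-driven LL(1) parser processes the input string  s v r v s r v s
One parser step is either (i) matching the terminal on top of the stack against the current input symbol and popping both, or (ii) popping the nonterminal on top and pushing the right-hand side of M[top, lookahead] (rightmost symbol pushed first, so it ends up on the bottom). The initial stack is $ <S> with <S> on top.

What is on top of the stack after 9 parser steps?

step 1: stack=$ <S>  input=s v r v s r v s $  — expand <S> ::= <E> <H> <H>
step 2: stack=$ <H> <H> <E>  input=s v r v s r v s $  — expand <E> ::= s v
step 3: stack=$ <H> <H> v s  input=s v r v s r v s $  — match s
step 4: stack=$ <H> <H> v  input=v r v s r v s $  — match v
step 5: stack=$ <H> <H>  input=r v s r v s $  — expand <H> ::= r v s
step 6: stack=$ <H> s v r  input=r v s r v s $  — match r
step 7: stack=$ <H> s v  input=v s r v s $  — match v
step 8: stack=$ <H> s  input=s r v s $  — match s
step 9: stack=$ <H>  input=r v s $  — expand <H> ::= r v s
Stack after step 9: $ s v r (top = r).

r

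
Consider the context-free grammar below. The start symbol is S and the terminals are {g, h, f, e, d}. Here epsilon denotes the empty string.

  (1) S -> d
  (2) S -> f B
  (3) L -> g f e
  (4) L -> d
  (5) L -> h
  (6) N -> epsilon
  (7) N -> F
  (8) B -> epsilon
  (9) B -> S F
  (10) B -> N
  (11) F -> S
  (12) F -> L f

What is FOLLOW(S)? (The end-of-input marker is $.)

{$, d, f, g, h}

FIRST(S): from S->d we get {d}; from S->f B we get {f}. So FIRST(S) = {d, f}.
FIRST(L): from L->g f e we get {g}; from L->d we get {d}; from L->h we get {h}. So FIRST(L) = {d, g, h}.
FIRST(F): from F->S we get {d, f}; from F->L f we get {d, g, h}. So FIRST(F) = {d, f, g, h}.
FIRST(N): from N->epsilon we get {epsilon}; from N->F we get {d, f, g, h}. So FIRST(N) = {epsilon, d, f, g, h}.
FIRST(B): from B->epsilon we get {epsilon}; from B->S F we get {d, f}; from B->N we get {epsilon, d, f, g, h}. So FIRST(B) = {epsilon, d, f, g, h}.
FOLLOW(S) includes $ since S is the start symbol.
FOLLOW(L): in F->L f, L is followed by f with FIRST {f}. Thus FOLLOW(L) = {f}.
FOLLOW(S): in B->S F, S is followed by F with FIRST {d, f, g, h}; in F->S, the suffix after S is empty, so FOLLOW(S) ⊇ FOLLOW(F) = {$, d, f, g, h}. Thus FOLLOW(S) = {$, d, f, g, h}.
FOLLOW(B): in S->f B, the suffix after B is empty, so FOLLOW(B) ⊇ FOLLOW(S) = {$, d, f, g, h}. Thus FOLLOW(B) = {$, d, f, g, h}.
FOLLOW(N): in B->N, the suffix after N is empty, so FOLLOW(N) ⊇ FOLLOW(B) = {$, d, f, g, h}. Thus FOLLOW(N) = {$, d, f, g, h}.
FOLLOW(F): in N->F, the suffix after F is empty, so FOLLOW(F) ⊇ FOLLOW(N) = {$, d, f, g, h}; in B->S F, the suffix after F is empty, so FOLLOW(F) ⊇ FOLLOW(B) = {$, d, f, g, h}. Thus FOLLOW(F) = {$, d, f, g, h}.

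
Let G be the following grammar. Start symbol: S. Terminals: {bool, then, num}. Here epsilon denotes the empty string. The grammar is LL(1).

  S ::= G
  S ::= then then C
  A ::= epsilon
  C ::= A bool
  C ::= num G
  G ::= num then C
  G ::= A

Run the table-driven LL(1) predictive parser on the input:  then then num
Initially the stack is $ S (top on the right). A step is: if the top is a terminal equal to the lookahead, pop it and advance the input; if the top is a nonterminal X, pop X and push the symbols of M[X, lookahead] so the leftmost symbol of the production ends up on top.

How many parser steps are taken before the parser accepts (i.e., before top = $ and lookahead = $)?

7

step 1: stack=$ S  input=then then num $  — expand S ::= then then C
step 2: stack=$ C then then  input=then then num $  — match then
step 3: stack=$ C then  input=then num $  — match then
step 4: stack=$ C  input=num $  — expand C ::= num G
step 5: stack=$ G num  input=num $  — match num
step 6: stack=$ G  input=$  — expand G ::= A
step 7: stack=$ A  input=$  — expand A ::= epsilon
Accept reached after 7 steps.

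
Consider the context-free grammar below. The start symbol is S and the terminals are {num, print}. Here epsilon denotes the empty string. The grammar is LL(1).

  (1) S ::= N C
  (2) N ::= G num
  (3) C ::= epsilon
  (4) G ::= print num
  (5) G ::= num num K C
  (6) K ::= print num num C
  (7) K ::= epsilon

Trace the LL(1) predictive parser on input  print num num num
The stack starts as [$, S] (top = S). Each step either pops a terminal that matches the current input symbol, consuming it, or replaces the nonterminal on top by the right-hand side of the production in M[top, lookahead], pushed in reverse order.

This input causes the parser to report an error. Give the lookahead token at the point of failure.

num

     Stack              Input                Action
  1  $ S                print num num num $  expand S ::= N C
  2  $ C N              print num num num $  expand N ::= G num
  3  $ C num G          print num num num $  expand G ::= print num
  4  $ C num num print  print num num num $  match print
  5  $ C num num        num num num $        match num
  6  $ C num            num num $            match num
  7  $ C                num $                expand C ::= epsilon
  8  $                  num $                error: stack empty but input remains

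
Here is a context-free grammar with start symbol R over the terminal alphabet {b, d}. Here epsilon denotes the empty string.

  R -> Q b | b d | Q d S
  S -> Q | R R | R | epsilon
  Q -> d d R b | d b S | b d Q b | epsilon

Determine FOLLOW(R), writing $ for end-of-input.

FIRST(Q) = {epsilon, b, d}
FIRST(R) = {b, d}  (via Q b, Q d S)
FIRST(S) = {epsilon, b, d}  (via Q, R R, R)
FOLLOW(R) includes $ since R is the start symbol.
FOLLOW(R): in S->R R (occurrence 1), R is followed by R with FIRST {b, d}; in S->R R (occurrence 2), the suffix after R is empty, so FOLLOW(R) ⊇ FOLLOW(S) = {$, b, d}; in S->R, the suffix after R is empty, so FOLLOW(R) ⊇ FOLLOW(S) = {$, b, d}; in Q->d d R b, R is followed by b with FIRST {b}. Thus FOLLOW(R) = {$, b, d}.
FOLLOW(S): in R->Q d S, the suffix after S is empty, so FOLLOW(S) ⊇ FOLLOW(R) = {$, b, d}; in Q->d b S, the suffix after S is empty, so FOLLOW(S) ⊇ FOLLOW(Q) = {$, b, d}. Thus FOLLOW(S) = {$, b, d}.
FOLLOW(Q): in R->Q b, Q is followed by b with FIRST {b}; in R->Q d S, Q is followed by d S with FIRST {d}; in S->Q, the suffix after Q is empty, so FOLLOW(Q) ⊇ FOLLOW(S) = {$, b, d}; in Q->b d Q b, Q is followed by b with FIRST {b}. Thus FOLLOW(Q) = {$, b, d}.

{$, b, d}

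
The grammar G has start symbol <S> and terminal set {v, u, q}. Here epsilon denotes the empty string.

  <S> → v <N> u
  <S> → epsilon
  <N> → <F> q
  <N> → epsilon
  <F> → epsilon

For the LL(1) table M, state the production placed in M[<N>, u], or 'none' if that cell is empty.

FIRST(<S>) = {epsilon, v}
FIRST(<F>) = {epsilon}
FIRST(<N>) = {epsilon, q}  (via <F> q)
FOLLOW(<S>) includes $ since <S> is the start symbol.
FOLLOW(<N>): in <S>→v <N> u, <N> is followed by u with FIRST {u}. Thus FOLLOW(<N>) = {u}.
For <N> → <F> q: FIRST(<F> q) = {q}, so it goes in M[<N>, t] for t ∈ {q}.
For <N> → epsilon: FIRST(epsilon) = {epsilon}, so it goes in M[<N>, t] for t ∈ {}; since epsilon ∈ FIRST, also for every t ∈ FOLLOW(<N>) = {u}.

<N> → epsilon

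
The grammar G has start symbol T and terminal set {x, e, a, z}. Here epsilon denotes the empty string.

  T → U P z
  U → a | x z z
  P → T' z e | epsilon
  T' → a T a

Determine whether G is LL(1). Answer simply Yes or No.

Yes

FIRST(T) = {a, x}
FIRST(U) = {a, x}
FIRST(P) = {epsilon, a}
FIRST(T') = {a}
FOLLOW(T) = {$, a}
FOLLOW(U) = {a, z}
FOLLOW(P) = {z}
FOLLOW(T') = {z}
Each cell of M receives at most one production.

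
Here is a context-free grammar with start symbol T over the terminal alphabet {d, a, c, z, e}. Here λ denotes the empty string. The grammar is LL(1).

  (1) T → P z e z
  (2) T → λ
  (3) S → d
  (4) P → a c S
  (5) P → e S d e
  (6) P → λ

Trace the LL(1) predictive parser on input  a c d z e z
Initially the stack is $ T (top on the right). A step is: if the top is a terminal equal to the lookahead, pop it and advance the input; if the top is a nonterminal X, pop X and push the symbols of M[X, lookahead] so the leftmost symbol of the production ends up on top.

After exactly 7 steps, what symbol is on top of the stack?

     Stack          Input          Action
  1  $ T            a c d z e z $  expand T → P z e z
  2  $ z e z P      a c d z e z $  expand P → a c S
  3  $ z e z S c a  a c d z e z $  match a
  4  $ z e z S c    c d z e z $    match c
  5  $ z e z S      d z e z $      expand S → d
  6  $ z e z d      d z e z $      match d
  7  $ z e z        z e z $        match z
Stack after step 7: $ z e (top = e).

e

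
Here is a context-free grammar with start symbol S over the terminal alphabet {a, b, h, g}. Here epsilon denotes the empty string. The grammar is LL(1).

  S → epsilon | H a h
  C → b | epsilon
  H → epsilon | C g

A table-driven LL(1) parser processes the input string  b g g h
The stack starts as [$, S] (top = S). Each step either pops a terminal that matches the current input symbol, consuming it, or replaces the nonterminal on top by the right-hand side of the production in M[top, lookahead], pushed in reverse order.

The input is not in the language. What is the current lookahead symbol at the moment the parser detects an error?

step 1: stack=$ S  input=b g g h $  — expand S → H a h
step 2: stack=$ h a H  input=b g g h $  — expand H → C g
step 3: stack=$ h a g C  input=b g g h $  — expand C → b
step 4: stack=$ h a g b  input=b g g h $  — match b
step 5: stack=$ h a g  input=g g h $  — match g
step 6: stack=$ h a  input=g h $  — error: top is terminal a but lookahead is g

g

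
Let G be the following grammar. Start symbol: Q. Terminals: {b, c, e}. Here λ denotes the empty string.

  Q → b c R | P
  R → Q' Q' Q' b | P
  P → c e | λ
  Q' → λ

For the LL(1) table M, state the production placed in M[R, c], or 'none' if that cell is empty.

R → P

FIRST(P): from P→c e we get {c}; from P→λ we get {λ}. So FIRST(P) = {λ, c}.
FIRST(Q'): from Q'→λ we get {λ}. So FIRST(Q') = {λ}.
FIRST(Q): from Q→b c R we get {b}; from Q→P we get {λ, c}. So FIRST(Q) = {λ, b, c}.
FIRST(R): from R→Q' Q' Q' b we get {b}; from R→P we get {λ, c}. So FIRST(R) = {λ, b, c}.
FOLLOW(Q) includes $ since Q is the start symbol.
FOLLOW(Q): Q appears on no right-hand side. Thus FOLLOW(Q) = {$}.
FOLLOW(R): in Q→b c R, the suffix after R is empty, so FOLLOW(R) ⊇ FOLLOW(Q) = {$}. Thus FOLLOW(R) = {$}.
For R → Q' Q' Q' b: FIRST(Q' Q' Q' b) = {b}, so it goes in M[R, t] for t ∈ {b}.
For R → P: FIRST(P) = {λ, c}, so it goes in M[R, t] for t ∈ {c}; since λ ∈ FIRST, also for every t ∈ FOLLOW(R) = {$}.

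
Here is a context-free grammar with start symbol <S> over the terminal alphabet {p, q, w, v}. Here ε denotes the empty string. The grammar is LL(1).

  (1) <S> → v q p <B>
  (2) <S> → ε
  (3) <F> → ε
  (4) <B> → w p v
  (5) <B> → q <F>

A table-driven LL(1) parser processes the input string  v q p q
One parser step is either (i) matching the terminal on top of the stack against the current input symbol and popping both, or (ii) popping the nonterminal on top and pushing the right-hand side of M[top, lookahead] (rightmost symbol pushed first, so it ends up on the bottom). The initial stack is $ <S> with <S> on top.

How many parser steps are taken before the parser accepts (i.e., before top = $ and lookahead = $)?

     Stack        Input      Action
  1  $ <S>        v q p q $  expand <S> → v q p <B>
  2  $ <B> p q v  v q p q $  match v
  3  $ <B> p q    q p q $    match q
  4  $ <B> p      p q $      match p
  5  $ <B>        q $        expand <B> → q <F>
  6  $ <F> q      q $        match q
  7  $ <F>        $          expand <F> → ε
Accept reached after 7 steps.

7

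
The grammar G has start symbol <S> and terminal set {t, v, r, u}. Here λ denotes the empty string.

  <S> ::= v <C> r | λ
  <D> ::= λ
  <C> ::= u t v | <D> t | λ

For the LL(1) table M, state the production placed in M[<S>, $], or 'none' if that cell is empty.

<S> ::= λ

FIRST(<S>): from <S>::=v <C> r we get {v}; from <S>::=λ we get {λ}. So FIRST(<S>) = {λ, v}.
FIRST(<D>): from <D>::=λ we get {λ}. So FIRST(<D>) = {λ}.
FIRST(<C>): from <C>::=u t v we get {u}; from <C>::=<D> t we get {t}; from <C>::=λ we get {λ}. So FIRST(<C>) = {λ, t, u}.
FOLLOW(<S>) includes $ since <S> is the start symbol.
FOLLOW(<S>): <S> appears on no right-hand side. Thus FOLLOW(<S>) = {$}.
For <S> ::= v <C> r: FIRST(v <C> r) = {v}, so it goes in M[<S>, t] for t ∈ {v}.
For <S> ::= λ: FIRST(λ) = {λ}, so it goes in M[<S>, t] for t ∈ {}; since λ ∈ FIRST, also for every t ∈ FOLLOW(<S>) = {$}.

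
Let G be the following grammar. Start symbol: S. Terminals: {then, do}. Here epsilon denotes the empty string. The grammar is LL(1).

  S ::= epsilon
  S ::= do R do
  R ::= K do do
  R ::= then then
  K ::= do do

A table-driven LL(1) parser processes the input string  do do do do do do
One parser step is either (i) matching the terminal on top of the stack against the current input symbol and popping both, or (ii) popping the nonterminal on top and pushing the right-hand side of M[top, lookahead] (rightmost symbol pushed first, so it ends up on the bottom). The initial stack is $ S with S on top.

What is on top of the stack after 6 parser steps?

step 1: stack=$ S  input=do do do do do do $  — expand S ::= do R do
step 2: stack=$ do R do  input=do do do do do do $  — match do
step 3: stack=$ do R  input=do do do do do $  — expand R ::= K do do
step 4: stack=$ do do do K  input=do do do do do $  — expand K ::= do do
step 5: stack=$ do do do do do  input=do do do do do $  — match do
step 6: stack=$ do do do do  input=do do do do $  — match do
Stack after step 6: $ do do do (top = do).

do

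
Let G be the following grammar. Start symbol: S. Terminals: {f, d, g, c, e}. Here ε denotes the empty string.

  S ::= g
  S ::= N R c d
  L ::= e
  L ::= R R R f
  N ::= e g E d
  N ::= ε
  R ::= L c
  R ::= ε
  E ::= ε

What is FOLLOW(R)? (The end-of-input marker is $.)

FIRST(N) = {ε, e}
FIRST(E) = {ε}
FIRST(S) = {c, e, f, g}  (via N R c d)
FIRST(L) = {e, f}  (via R R R f)
FIRST(R) = {ε, e, f}  (via L c)
FOLLOW(S) includes $ since S is the start symbol.
FOLLOW(S): S appears on no right-hand side. Thus FOLLOW(S) = {$}.
FOLLOW(L): in R::=L c, L is followed by c with FIRST {c}. Thus FOLLOW(L) = {c}.
FOLLOW(N): in S::=N R c d, N is followed by R c d with FIRST {c, e, f}. Thus FOLLOW(N) = {c, e, f}.
FOLLOW(R): in S::=N R c d, R is followed by c d with FIRST {c}; in L::=R R R f (occurrence 1), R is followed by R R f with FIRST {e, f}; in L::=R R R f (occurrence 2), R is followed by R f with FIRST {e, f}; in L::=R R R f (occurrence 3), R is followed by f with FIRST {f}. Thus FOLLOW(R) = {c, e, f}.
FOLLOW(E): in N::=e g E d, E is followed by d with FIRST {d}. Thus FOLLOW(E) = {d}.

{c, e, f}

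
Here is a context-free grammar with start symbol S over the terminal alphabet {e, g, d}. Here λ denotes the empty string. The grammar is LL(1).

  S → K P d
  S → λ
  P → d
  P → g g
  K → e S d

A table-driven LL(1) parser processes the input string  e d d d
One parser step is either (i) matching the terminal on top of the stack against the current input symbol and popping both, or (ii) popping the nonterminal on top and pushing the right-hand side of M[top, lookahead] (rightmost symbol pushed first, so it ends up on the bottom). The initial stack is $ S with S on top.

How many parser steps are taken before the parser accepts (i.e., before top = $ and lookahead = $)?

8

step 1: stack=$ S  input=e d d d $  — expand S → K P d
step 2: stack=$ d P K  input=e d d d $  — expand K → e S d
step 3: stack=$ d P d S e  input=e d d d $  — match e
step 4: stack=$ d P d S  input=d d d $  — expand S → λ
step 5: stack=$ d P d  input=d d d $  — match d
step 6: stack=$ d P  input=d d $  — expand P → d
step 7: stack=$ d d  input=d d $  — match d
step 8: stack=$ d  input=d $  — match d
Accept reached after 8 steps.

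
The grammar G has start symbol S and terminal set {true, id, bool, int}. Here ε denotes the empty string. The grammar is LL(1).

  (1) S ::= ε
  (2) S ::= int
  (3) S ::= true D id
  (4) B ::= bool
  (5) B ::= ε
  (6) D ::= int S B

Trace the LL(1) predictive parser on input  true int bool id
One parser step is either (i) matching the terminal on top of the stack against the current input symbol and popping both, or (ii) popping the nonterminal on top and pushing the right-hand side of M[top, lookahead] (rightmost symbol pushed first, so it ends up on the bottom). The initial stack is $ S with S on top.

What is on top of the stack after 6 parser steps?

bool

step 1: stack=$ S  input=true int bool id $  — expand S ::= true D id
step 2: stack=$ id D true  input=true int bool id $  — match true
step 3: stack=$ id D  input=int bool id $  — expand D ::= int S B
step 4: stack=$ id B S int  input=int bool id $  — match int
step 5: stack=$ id B S  input=bool id $  — expand S ::= ε
step 6: stack=$ id B  input=bool id $  — expand B ::= bool
Stack after step 6: $ id bool (top = bool).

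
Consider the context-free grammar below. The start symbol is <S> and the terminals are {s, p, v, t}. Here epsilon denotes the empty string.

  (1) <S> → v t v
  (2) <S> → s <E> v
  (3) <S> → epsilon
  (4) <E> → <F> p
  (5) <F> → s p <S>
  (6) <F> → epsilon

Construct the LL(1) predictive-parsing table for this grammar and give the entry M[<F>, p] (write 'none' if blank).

<F> → epsilon

FIRST(<S>) = {epsilon, s, v}
FIRST(<F>) = {epsilon, s}
FIRST(<E>) = {p, s}  (via <F> p)
FOLLOW(<S>) includes $ since <S> is the start symbol.
FOLLOW(<F>): in <E>→<F> p, <F> is followed by p with FIRST {p}. Thus FOLLOW(<F>) = {p}.
For <F> → s p <S>: FIRST(s p <S>) = {s}, so it goes in M[<F>, t] for t ∈ {s}.
For <F> → epsilon: FIRST(epsilon) = {epsilon}, so it goes in M[<F>, t] for t ∈ {}; since epsilon ∈ FIRST, also for every t ∈ FOLLOW(<F>) = {p}.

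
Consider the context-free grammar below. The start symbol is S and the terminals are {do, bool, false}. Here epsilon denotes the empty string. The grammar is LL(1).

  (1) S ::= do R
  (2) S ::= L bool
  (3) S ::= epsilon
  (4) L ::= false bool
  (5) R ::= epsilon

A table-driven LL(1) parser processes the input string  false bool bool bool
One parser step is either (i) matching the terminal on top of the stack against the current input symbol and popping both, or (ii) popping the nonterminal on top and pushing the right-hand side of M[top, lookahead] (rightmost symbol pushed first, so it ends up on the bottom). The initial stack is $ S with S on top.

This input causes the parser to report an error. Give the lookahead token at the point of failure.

     Stack              Input                   Action
  1  $ S                false bool bool bool $  expand S ::= L bool
  2  $ bool L           false bool bool bool $  expand L ::= false bool
  3  $ bool bool false  false bool bool bool $  match false
  4  $ bool bool        bool bool bool $        match bool
  5  $ bool             bool bool $             match bool
  6  $                  bool $                  error: stack empty but input remains

bool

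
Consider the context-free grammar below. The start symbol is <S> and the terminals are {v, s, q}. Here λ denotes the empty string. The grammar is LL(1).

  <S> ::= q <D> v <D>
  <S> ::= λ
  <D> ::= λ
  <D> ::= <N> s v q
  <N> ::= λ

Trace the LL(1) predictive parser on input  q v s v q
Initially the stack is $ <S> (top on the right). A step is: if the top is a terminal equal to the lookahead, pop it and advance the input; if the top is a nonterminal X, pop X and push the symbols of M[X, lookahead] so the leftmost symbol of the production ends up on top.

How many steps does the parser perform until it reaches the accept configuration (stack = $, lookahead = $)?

9

     Stack          Input        Action
  1  $ <S>          q v s v q $  expand <S> ::= q <D> v <D>
  2  $ <D> v <D> q  q v s v q $  match q
  3  $ <D> v <D>    v s v q $    expand <D> ::= λ
  4  $ <D> v        v s v q $    match v
  5  $ <D>          s v q $      expand <D> ::= <N> s v q
  6  $ q v s <N>    s v q $      expand <N> ::= λ
  7  $ q v s        s v q $      match s
  8  $ q v          v q $        match v
  9  $ q            q $          match q
Accept reached after 9 steps.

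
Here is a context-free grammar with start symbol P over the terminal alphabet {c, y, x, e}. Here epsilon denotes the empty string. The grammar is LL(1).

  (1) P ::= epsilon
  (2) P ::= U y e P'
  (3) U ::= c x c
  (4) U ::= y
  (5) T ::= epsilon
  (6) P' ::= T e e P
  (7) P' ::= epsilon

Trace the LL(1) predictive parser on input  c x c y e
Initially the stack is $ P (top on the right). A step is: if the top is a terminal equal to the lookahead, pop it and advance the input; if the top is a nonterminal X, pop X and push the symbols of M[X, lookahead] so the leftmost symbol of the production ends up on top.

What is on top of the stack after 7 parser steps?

P'

step 1: stack=$ P  input=c x c y e $  — expand P ::= U y e P'
step 2: stack=$ P' e y U  input=c x c y e $  — expand U ::= c x c
step 3: stack=$ P' e y c x c  input=c x c y e $  — match c
step 4: stack=$ P' e y c x  input=x c y e $  — match x
step 5: stack=$ P' e y c  input=c y e $  — match c
step 6: stack=$ P' e y  input=y e $  — match y
step 7: stack=$ P' e  input=e $  — match e
Stack after step 7: $ P' (top = P').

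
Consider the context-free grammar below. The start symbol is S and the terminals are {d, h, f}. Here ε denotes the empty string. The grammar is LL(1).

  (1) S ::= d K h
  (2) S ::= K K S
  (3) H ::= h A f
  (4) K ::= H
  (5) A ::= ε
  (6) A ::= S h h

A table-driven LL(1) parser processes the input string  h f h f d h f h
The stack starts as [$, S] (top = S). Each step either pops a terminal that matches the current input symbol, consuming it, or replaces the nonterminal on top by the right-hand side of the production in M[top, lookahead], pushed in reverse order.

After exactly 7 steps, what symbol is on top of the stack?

H

step 1: stack=$ S  input=h f h f d h f h $  — expand S ::= K K S
step 2: stack=$ S K K  input=h f h f d h f h $  — expand K ::= H
step 3: stack=$ S K H  input=h f h f d h f h $  — expand H ::= h A f
step 4: stack=$ S K f A h  input=h f h f d h f h $  — match h
step 5: stack=$ S K f A  input=f h f d h f h $  — expand A ::= ε
step 6: stack=$ S K f  input=f h f d h f h $  — match f
step 7: stack=$ S K  input=h f d h f h $  — expand K ::= H
Stack after step 7: $ S H (top = H).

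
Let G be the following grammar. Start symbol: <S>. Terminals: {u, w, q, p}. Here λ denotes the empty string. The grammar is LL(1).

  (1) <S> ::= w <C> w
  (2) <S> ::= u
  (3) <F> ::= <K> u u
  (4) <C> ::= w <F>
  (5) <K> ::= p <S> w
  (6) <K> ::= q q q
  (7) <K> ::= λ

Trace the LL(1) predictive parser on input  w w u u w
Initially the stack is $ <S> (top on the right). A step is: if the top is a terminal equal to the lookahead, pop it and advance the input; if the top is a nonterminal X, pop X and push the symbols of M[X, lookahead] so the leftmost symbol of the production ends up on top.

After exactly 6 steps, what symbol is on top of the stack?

u

     Stack        Input        Action
  1  $ <S>        w w u u w $  expand <S> ::= w <C> w
  2  $ w <C> w    w w u u w $  match w
  3  $ w <C>      w u u w $    expand <C> ::= w <F>
  4  $ w <F> w    w u u w $    match w
  5  $ w <F>      u u w $      expand <F> ::= <K> u u
  6  $ w u u <K>  u u w $      expand <K> ::= λ
Stack after step 6: $ w u u (top = u).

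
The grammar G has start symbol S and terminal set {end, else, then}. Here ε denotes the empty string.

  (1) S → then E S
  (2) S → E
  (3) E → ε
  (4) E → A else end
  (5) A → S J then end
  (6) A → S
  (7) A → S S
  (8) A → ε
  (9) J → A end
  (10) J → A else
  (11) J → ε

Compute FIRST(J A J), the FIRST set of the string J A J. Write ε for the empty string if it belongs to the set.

{ε, else, end, then}

FIRST(S) = {ε, else, end, then}  (via E)
FIRST(E) = {ε, else, end, then}  (via A else end)
FIRST(A) = {ε, else, end, then}  (via S J then end, S, S S)
FIRST(J) = {ε, else, end, then}  (via A end, A else)
FIRST(J A J): take FIRST of each symbol in turn, carrying on past any symbol whose FIRST contains ε; result {ε, else, end, then}.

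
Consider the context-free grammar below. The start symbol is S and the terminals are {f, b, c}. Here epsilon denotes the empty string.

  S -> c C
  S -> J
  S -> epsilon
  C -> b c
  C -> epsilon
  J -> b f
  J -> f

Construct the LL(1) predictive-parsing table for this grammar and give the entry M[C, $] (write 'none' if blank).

C -> epsilon

FIRST(C) = {epsilon, b}
FIRST(J) = {b, f}
FIRST(S) = {epsilon, b, c, f}  (via J)
FOLLOW(S) includes $ since S is the start symbol.
FOLLOW(S): S appears on no right-hand side. Thus FOLLOW(S) = {$}.
FOLLOW(C): in S->c C, the suffix after C is empty, so FOLLOW(C) ⊇ FOLLOW(S) = {$}. Thus FOLLOW(C) = {$}.
For C -> b c: FIRST(b c) = {b}, so it goes in M[C, t] for t ∈ {b}.
For C -> epsilon: FIRST(epsilon) = {epsilon}, so it goes in M[C, t] for t ∈ {}; since epsilon ∈ FIRST, also for every t ∈ FOLLOW(C) = {$}.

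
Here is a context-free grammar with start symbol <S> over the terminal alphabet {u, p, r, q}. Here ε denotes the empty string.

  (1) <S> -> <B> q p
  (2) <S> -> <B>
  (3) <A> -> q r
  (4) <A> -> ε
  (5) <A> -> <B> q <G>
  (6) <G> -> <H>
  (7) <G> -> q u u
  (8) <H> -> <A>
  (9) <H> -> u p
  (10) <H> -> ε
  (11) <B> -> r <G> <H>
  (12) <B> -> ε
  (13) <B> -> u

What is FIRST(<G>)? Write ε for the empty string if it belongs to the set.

FIRST(<B>): from <B>->r <G> <H> we get {r}; from <B>->ε we get {ε}; from <B>->u we get {u}. So FIRST(<B>) = {ε, r, u}.
FIRST(<S>): from <S>-><B> q p we get {q, r, u}; from <S>-><B> we get {ε, r, u}. So FIRST(<S>) = {ε, q, r, u}.
FIRST(<A>): from <A>->q r we get {q}; from <A>->ε we get {ε}; from <A>-><B> q <G> we get {q, r, u}. So FIRST(<A>) = {ε, q, r, u}.
FIRST(<H>): from <H>-><A> we get {ε, q, r, u}; from <H>->u p we get {u}; from <H>->ε we get {ε}. So FIRST(<H>) = {ε, q, r, u}.
FIRST(<G>): from <G>-><H> we get {ε, q, r, u}; from <G>->q u u we get {q}. So FIRST(<G>) = {ε, q, r, u}.

{ε, q, r, u}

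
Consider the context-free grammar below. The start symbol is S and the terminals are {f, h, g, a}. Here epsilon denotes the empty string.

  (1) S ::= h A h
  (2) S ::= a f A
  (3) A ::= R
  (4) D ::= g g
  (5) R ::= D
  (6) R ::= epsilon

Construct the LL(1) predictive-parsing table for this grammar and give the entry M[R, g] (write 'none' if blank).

FIRST(S): from S::=h A h we get {h}; from S::=a f A we get {a}. So FIRST(S) = {a, h}.
FIRST(D): from D::=g g we get {g}. So FIRST(D) = {g}.
FIRST(R): from R::=D we get {g}; from R::=epsilon we get {epsilon}. So FIRST(R) = {epsilon, g}.
FIRST(A): from A::=R we get {epsilon, g}. So FIRST(A) = {epsilon, g}.
FOLLOW(S) includes $ since S is the start symbol.
FOLLOW(A): in S::=h A h, A is followed by h with FIRST {h}; in S::=a f A, the suffix after A is empty, so FOLLOW(A) ⊇ FOLLOW(S) = {$}. Thus FOLLOW(A) = {$, h}.
FOLLOW(R): in A::=R, the suffix after R is empty, so FOLLOW(R) ⊇ FOLLOW(A) = {$, h}. Thus FOLLOW(R) = {$, h}.
For R ::= D: FIRST(D) = {g}, so it goes in M[R, t] for t ∈ {g}.
For R ::= epsilon: FIRST(epsilon) = {epsilon}, so it goes in M[R, t] for t ∈ {}; since epsilon ∈ FIRST, also for every t ∈ FOLLOW(R) = {$, h}.

R ::= D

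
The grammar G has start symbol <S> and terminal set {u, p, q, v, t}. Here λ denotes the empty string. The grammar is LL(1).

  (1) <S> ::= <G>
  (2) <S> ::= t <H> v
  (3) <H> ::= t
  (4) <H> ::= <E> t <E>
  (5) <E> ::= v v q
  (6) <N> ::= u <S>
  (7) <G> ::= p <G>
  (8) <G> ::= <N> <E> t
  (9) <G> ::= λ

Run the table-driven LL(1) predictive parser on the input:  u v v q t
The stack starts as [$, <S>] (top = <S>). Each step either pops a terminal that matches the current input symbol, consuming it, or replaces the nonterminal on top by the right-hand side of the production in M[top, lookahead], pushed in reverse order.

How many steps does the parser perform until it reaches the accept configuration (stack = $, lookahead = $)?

11

      Stack          Input        Action
   1  $ <S>          u v v q t $  expand <S> ::= <G>
   2  $ <G>          u v v q t $  expand <G> ::= <N> <E> t
   3  $ t <E> <N>    u v v q t $  expand <N> ::= u <S>
   4  $ t <E> <S> u  u v v q t $  match u
   5  $ t <E> <S>    v v q t $    expand <S> ::= <G>
   6  $ t <E> <G>    v v q t $    expand <G> ::= λ
   7  $ t <E>        v v q t $    expand <E> ::= v v q
   8  $ t q v v      v v q t $    match v
   9  $ t q v        v q t $      match v
  10  $ t q          q t $        match q
  11  $ t            t $          match t
Accept reached after 11 steps.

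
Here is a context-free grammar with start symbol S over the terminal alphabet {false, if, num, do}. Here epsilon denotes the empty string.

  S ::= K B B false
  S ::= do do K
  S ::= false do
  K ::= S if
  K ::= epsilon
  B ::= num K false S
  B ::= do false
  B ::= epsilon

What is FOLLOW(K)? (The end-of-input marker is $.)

FIRST(B): from B::=num K false S we get {num}; from B::=do false we get {do}; from B::=epsilon we get {epsilon}. So FIRST(B) = {epsilon, do, num}.
FIRST(S): from S::=K B B false we get {do, false, num}; from S::=do do K we get {do}; from S::=false do we get {false}. So FIRST(S) = {do, false, num}.
FIRST(K): from K::=S if we get {do, false, num}; from K::=epsilon we get {epsilon}. So FIRST(K) = {epsilon, do, false, num}.
FOLLOW(S) includes $ since S is the start symbol.
FOLLOW(B): in S::=K B B false (occurrence 1), B is followed by B false with FIRST {do, false, num}; in S::=K B B false (occurrence 2), B is followed by false with FIRST {false}. Thus FOLLOW(B) = {do, false, num}.
FOLLOW(S): in K::=S if, S is followed by if with FIRST {if}; in B::=num K false S, the suffix after S is empty, so FOLLOW(S) ⊇ FOLLOW(B) = {do, false, num}. Thus FOLLOW(S) = {$, do, false, if, num}.
FOLLOW(K): in S::=K B B false, K is followed by B B false with FIRST {do, false, num}; in S::=do do K, the suffix after K is empty, so FOLLOW(K) ⊇ FOLLOW(S) = {$, do, false, if, num}; in B::=num K false S, K is followed by false S with FIRST {false}. Thus FOLLOW(K) = {$, do, false, if, num}.

{$, do, false, if, num}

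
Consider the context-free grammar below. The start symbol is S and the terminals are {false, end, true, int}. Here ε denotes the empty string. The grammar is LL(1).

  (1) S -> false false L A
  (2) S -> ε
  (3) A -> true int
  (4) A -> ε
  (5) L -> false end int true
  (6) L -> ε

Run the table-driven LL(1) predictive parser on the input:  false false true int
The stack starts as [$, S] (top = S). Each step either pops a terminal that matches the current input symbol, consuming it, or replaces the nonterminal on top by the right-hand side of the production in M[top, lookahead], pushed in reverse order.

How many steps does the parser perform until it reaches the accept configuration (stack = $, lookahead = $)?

step 1: stack=$ S  input=false false true int $  — expand S -> false false L A
step 2: stack=$ A L false false  input=false false true int $  — match false
step 3: stack=$ A L false  input=false true int $  — match false
step 4: stack=$ A L  input=true int $  — expand L -> ε
step 5: stack=$ A  input=true int $  — expand A -> true int
step 6: stack=$ int true  input=true int $  — match true
step 7: stack=$ int  input=int $  — match int
Accept reached after 7 steps.

7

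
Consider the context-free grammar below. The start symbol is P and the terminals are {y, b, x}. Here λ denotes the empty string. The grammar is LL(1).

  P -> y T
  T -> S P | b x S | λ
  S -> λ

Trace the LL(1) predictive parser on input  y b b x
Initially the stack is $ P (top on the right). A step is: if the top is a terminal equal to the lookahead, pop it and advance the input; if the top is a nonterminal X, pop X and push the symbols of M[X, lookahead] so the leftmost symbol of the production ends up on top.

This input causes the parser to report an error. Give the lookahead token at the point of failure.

b

step 1: stack=$ P  input=y b b x $  — expand P -> y T
step 2: stack=$ T y  input=y b b x $  — match y
step 3: stack=$ T  input=b b x $  — expand T -> b x S
step 4: stack=$ S x b  input=b b x $  — match b
step 5: stack=$ S x  input=b x $  — error: top is terminal x but lookahead is b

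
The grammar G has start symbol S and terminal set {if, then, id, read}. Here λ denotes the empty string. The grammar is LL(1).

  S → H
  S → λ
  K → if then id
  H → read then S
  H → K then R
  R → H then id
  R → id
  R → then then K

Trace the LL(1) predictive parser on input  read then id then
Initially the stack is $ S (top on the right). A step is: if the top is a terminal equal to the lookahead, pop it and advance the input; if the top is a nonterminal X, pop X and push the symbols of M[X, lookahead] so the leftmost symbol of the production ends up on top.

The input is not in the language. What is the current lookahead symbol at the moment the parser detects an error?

id

     Stack          Input                Action
  1  $ S            read then id then $  expand S → H
  2  $ H            read then id then $  expand H → read then S
  3  $ S then read  read then id then $  match read
  4  $ S then       then id then $       match then
  5  $ S            id then $            error: M[S, id] is empty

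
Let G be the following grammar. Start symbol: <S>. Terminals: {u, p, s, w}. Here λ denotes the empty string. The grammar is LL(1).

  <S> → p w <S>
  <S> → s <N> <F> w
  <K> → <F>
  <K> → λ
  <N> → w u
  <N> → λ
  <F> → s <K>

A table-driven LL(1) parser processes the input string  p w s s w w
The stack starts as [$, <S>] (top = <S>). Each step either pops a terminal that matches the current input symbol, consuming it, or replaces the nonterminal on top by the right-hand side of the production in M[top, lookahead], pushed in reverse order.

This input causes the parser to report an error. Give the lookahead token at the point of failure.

w

      Stack          Input          Action
   1  $ <S>          p w s s w w $  expand <S> → p w <S>
   2  $ <S> w p      p w s s w w $  match p
   3  $ <S> w        w s s w w $    match w
   4  $ <S>          s s w w $      expand <S> → s <N> <F> w
   5  $ w <F> <N> s  s s w w $      match s
   6  $ w <F> <N>    s w w $        expand <N> → λ
   7  $ w <F>        s w w $        expand <F> → s <K>
   8  $ w <K> s      s w w $        match s
   9  $ w <K>        w w $          expand <K> → λ
  10  $ w            w w $          match w
  11  $              w $            error: stack empty but input remains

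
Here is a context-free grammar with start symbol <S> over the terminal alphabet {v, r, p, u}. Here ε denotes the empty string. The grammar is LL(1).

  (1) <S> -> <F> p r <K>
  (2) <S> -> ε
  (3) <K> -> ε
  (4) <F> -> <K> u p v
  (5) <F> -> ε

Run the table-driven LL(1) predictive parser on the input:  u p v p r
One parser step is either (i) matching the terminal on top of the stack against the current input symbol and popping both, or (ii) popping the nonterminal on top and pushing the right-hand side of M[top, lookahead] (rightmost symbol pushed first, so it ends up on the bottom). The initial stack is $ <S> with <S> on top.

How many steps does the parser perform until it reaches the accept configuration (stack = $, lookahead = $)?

     Stack                Input        Action
  1  $ <S>                u p v p r $  expand <S> -> <F> p r <K>
  2  $ <K> r p <F>        u p v p r $  expand <F> -> <K> u p v
  3  $ <K> r p v p u <K>  u p v p r $  expand <K> -> ε
  4  $ <K> r p v p u      u p v p r $  match u
  5  $ <K> r p v p        p v p r $    match p
  6  $ <K> r p v          v p r $      match v
  7  $ <K> r p            p r $        match p
  8  $ <K> r              r $          match r
  9  $ <K>                $            expand <K> -> ε
Accept reached after 9 steps.

9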